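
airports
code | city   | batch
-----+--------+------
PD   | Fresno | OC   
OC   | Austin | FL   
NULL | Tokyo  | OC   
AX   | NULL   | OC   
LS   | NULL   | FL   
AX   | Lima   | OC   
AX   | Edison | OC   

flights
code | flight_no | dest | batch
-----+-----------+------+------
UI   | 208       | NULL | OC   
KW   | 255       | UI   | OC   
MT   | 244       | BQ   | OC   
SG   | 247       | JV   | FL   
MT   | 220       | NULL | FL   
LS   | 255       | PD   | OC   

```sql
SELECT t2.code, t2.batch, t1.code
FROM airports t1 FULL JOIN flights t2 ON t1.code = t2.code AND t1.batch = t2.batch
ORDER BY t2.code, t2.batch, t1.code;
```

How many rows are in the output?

13

FULL OUTER JOIN keeps every row from both sides; unmatched rows get NULL for the other side's columns.
Matching on t1.code = t2.code AND t1.batch = t2.batch. A NULL in a compared column never satisfies the condition.
- code=PD, batch=OC: no t2 row matches, row kept with t2 columns NULL.
- code=OC, batch=FL: no t2 row matches, row kept with t2 columns NULL.
- code=NULL, batch=OC: no t2 row matches, row kept with t2 columns NULL.
- code=AX, batch=OC: no t2 row matches, row kept with t2 columns NULL.
- code=LS, batch=FL: no t2 row matches, row kept with t2 columns NULL.
- code=AX, batch=OC: no t2 row matches, row kept with t2 columns NULL.
- code=AX, batch=OC: no t2 row matches, row kept with t2 columns NULL.
- 6 t2 row(s) had no t1 match → kept, t1 columns NULL.
Total: 0 matched + 13 padded = 13 rows.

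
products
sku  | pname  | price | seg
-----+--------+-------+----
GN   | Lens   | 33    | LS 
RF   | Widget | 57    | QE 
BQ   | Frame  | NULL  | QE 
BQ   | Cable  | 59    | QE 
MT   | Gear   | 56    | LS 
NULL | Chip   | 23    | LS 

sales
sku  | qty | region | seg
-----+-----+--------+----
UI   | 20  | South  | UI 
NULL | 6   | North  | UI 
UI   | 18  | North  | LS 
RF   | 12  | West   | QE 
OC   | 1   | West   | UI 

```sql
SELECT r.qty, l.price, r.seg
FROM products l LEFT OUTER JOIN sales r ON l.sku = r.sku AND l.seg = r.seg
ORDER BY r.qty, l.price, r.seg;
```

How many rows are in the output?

6

LEFT JOIN keeps every row from `products`; unmatched rows get NULL for `sales`'s columns.
Matching on l.sku = r.sku AND l.seg = r.seg. A NULL in a compared column never satisfies the condition.
- sku=GN, seg=LS: no r row matches, row kept with r columns NULL.
- sku=RF, seg=QE: 1 matching r row(s), so 1 row(s) emitted.
- sku=BQ, seg=QE: no r row matches, row kept with r columns NULL.
- sku=BQ, seg=QE: no r row matches, row kept with r columns NULL.
- sku=MT, seg=LS: no r row matches, row kept with r columns NULL.
- sku=NULL, seg=LS: no r row matches, row kept with r columns NULL.
Total: 1 matched + 5 padded = 6 rows.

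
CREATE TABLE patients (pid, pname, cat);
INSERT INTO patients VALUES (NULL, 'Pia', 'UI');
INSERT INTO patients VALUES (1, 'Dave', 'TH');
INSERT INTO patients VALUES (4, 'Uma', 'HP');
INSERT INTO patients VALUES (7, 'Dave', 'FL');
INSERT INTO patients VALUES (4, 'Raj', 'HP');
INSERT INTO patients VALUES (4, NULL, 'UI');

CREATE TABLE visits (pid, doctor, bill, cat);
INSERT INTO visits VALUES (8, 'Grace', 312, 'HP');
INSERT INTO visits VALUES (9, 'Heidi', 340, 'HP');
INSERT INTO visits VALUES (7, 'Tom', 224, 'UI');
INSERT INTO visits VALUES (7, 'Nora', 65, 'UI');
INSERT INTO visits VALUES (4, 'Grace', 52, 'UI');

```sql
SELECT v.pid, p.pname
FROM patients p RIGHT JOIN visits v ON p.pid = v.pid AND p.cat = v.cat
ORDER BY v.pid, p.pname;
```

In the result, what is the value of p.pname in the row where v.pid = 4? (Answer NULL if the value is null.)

RIGHT JOIN keeps every row from `visits`; unmatched rows get NULL for `patients`'s columns.
Matching on p.pid = v.pid AND p.cat = v.cat. A NULL in a compared column never satisfies the condition.
- p row (pid=NULL, cat=UI): no match.
- p row (pid=1, cat=TH): no match.
- p row (pid=4, cat=HP): no match.
- p row (pid=7, cat=FL): no match.
- p row (pid=4, cat=HP): no match.
- p row (pid=4, cat=UI): matches 1 v row(s) → 1 output row(s).
- 4 row(s) from v found no p partner → padded with NULL.

NULL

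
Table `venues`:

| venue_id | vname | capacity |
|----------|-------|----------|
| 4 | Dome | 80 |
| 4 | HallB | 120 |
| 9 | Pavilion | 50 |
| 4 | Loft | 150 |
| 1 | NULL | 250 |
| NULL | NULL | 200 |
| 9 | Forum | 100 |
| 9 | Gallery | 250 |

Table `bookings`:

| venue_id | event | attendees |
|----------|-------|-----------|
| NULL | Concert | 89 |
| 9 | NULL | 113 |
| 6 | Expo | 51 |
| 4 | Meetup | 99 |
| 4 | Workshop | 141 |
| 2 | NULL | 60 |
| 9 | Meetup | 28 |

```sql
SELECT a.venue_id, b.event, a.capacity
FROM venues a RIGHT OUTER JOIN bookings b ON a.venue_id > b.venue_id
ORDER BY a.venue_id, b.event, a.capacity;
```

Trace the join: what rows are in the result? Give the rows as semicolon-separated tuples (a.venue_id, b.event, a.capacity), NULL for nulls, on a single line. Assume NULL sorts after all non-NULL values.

(4, NULL, 80); (4, NULL, 120); (4, NULL, 150); (9, Expo, 50); (9, Expo, 100); (9, Expo, 250); (9, Meetup, 50); (9, Meetup, 100); (9, Meetup, 250); (9, Workshop, 50); (9, Workshop, 100); (9, Workshop, 250); (9, NULL, 50); (9, NULL, 100); (9, NULL, 250); (NULL, Concert, NULL); (NULL, Meetup, NULL); (NULL, NULL, NULL)

RIGHT JOIN keeps every row from `bookings`; unmatched rows get NULL for `venues`'s columns.
Matching on a.venue_id > b.venue_id. A NULL in a compared column never satisfies the condition.
- a (venue_id=4) pairs with 1 row(s) of b.
- a (venue_id=4) pairs with 1 row(s) of b.
- a (venue_id=9) pairs with 4 row(s) of b.
- a (venue_id=4) pairs with 1 row(s) of b.
- a (venue_id=1) has no partner in b.
- a (venue_id=NULL) has no partner in b.
- a (venue_id=9) pairs with 4 row(s) of b.
- a (venue_id=9) pairs with 4 row(s) of b.
- plus 3 unmatched b row(s), each kept with NULL a columns.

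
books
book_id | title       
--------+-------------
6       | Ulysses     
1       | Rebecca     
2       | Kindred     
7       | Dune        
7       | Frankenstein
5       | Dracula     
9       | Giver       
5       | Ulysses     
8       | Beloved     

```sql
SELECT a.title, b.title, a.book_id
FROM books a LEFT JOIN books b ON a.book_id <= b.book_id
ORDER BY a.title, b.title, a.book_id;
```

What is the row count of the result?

LEFT JOIN keeps every row from `books a`; unmatched rows get NULL for `books b`'s columns.
Matching on a.book_id <= b.book_id.
- a row (book_id=6): matches 5 b row(s) → 5 output row(s).
- a row (book_id=1): matches 9 b row(s) → 9 output row(s).
- a row (book_id=2): matches 8 b row(s) → 8 output row(s).
- a row (book_id=7): matches 4 b row(s) → 4 output row(s).
- a row (book_id=7): matches 4 b row(s) → 4 output row(s).
- a row (book_id=5): matches 7 b row(s) → 7 output row(s).
- a row (book_id=9): matches 1 b row(s) → 1 output row(s).
- a row (book_id=5): matches 7 b row(s) → 7 output row(s).
- a row (book_id=8): matches 2 b row(s) → 2 output row(s).
Total: 47 rows.

47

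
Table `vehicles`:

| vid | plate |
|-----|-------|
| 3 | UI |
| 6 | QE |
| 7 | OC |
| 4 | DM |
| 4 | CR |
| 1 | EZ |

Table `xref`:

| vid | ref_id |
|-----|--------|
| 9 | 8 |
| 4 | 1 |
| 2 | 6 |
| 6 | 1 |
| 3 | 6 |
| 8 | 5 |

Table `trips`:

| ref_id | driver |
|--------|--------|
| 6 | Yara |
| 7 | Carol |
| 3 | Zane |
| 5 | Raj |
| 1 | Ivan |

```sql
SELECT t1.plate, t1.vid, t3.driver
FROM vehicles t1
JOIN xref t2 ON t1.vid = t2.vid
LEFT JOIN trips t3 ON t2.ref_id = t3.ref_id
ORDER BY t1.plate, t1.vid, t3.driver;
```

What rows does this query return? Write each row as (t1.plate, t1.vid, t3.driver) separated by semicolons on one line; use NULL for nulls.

(CR, 4, Ivan); (DM, 4, Ivan); (QE, 6, Ivan); (UI, 3, Yara)

Step 1 — t1 INNER JOIN t2 on vid → 4 row(s).
Then LEFT JOIN `trips t3` on ref_id: each of those 4 rows is kept; rows whose t2.ref_id has no match in t3 get NULL for t3's columns.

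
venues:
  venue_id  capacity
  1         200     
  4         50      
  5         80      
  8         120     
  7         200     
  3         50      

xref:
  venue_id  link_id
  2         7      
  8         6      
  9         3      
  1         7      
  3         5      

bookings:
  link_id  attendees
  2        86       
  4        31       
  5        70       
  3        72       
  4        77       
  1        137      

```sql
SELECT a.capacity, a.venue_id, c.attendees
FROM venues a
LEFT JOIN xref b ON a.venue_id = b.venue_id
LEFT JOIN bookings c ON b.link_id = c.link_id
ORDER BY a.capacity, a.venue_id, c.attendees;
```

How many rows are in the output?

Evaluate left to right. First `venues a LEFT JOIN xref b` on venue_id: 6 row(s).
Then LEFT JOIN `bookings c` on link_id: each of those 6 rows is kept; rows whose b.link_id has no match in c get NULL for c's columns.
Result: 6 row(s).

6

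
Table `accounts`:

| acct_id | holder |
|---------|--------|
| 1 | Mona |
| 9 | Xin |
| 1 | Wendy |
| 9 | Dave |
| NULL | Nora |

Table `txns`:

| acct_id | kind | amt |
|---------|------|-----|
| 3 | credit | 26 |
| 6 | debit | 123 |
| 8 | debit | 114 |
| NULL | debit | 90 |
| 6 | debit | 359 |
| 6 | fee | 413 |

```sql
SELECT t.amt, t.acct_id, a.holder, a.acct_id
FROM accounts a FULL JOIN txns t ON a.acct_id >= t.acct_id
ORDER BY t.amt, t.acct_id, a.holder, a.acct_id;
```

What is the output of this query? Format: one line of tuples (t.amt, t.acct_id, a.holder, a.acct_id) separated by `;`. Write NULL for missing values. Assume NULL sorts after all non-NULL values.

FULL OUTER JOIN keeps every row from both sides; unmatched rows get NULL for the other side's columns.
Matching on a.acct_id >= t.acct_id. A NULL in a compared column never satisfies the condition.
Matched pairs: 10; unmatched a rows kept: 3; unmatched t rows kept: 1.

(26, 3, Dave, 9); (26, 3, Xin, 9); (90, NULL, NULL, NULL); (114, 8, Dave, 9); (114, 8, Xin, 9); (123, 6, Dave, 9); (123, 6, Xin, 9); (359, 6, Dave, 9); (359, 6, Xin, 9); (413, 6, Dave, 9); (413, 6, Xin, 9); (NULL, NULL, Mona, 1); (NULL, NULL, Nora, NULL); (NULL, NULL, Wendy, 1)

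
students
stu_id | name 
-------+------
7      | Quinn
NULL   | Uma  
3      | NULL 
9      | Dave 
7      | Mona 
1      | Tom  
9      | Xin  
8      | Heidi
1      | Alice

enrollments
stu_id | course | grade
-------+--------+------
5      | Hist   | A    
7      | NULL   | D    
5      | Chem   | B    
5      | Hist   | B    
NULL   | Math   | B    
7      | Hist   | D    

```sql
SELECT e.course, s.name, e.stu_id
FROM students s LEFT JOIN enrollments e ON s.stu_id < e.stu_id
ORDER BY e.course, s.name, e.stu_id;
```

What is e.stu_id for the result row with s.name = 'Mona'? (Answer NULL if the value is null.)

LEFT JOIN keeps every row from `students`; unmatched rows get NULL for `enrollments`'s columns.
Matching on s.stu_id < e.stu_id. A NULL in a compared column never satisfies the condition.
- s[0] stu_id=7 → no match; kept with NULLs on the e side.
- s[1] stu_id=NULL → no match; kept with NULLs on the e side.
- s[2] stu_id=3 → 5 match(es) in e → 5 row(s).
- s[3] stu_id=9 → no match; kept with NULLs on the e side.
- s[4] stu_id=7 → no match; kept with NULLs on the e side.
- s[5] stu_id=1 → 5 match(es) in e → 5 row(s).
- s[6] stu_id=9 → no match; kept with NULLs on the e side.
- s[7] stu_id=8 → no match; kept with NULLs on the e side.
- s[8] stu_id=1 → 5 match(es) in e → 5 row(s).

NULL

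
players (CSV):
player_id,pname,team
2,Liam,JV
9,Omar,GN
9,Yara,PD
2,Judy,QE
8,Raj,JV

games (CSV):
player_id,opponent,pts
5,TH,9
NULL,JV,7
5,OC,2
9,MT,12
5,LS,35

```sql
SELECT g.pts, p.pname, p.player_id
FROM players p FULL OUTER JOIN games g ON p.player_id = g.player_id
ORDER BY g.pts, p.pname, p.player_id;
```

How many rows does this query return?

FULL OUTER JOIN keeps every row from both sides; unmatched rows get NULL for the other side's columns.
Matching on p.player_id = g.player_id. A NULL in a compared column never satisfies the condition.
- p row (player_id=2): no match → kept, g columns NULL.
- p row (player_id=9): matches 1 g row(s) → 1 output row(s).
- p row (player_id=9): matches 1 g row(s) → 1 output row(s).
- p row (player_id=2): no match → kept, g columns NULL.
- p row (player_id=8): no match → kept, g columns NULL.
- 4 row(s) from g found no p partner → padded with NULL.
Total: 2 matched + 7 padded = 9 rows.

9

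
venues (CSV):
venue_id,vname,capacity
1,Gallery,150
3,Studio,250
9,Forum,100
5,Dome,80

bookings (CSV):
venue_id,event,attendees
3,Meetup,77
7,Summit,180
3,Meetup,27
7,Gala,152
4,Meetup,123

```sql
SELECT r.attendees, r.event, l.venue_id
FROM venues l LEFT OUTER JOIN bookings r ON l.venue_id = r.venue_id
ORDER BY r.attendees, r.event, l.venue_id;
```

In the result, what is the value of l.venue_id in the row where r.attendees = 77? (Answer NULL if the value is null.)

3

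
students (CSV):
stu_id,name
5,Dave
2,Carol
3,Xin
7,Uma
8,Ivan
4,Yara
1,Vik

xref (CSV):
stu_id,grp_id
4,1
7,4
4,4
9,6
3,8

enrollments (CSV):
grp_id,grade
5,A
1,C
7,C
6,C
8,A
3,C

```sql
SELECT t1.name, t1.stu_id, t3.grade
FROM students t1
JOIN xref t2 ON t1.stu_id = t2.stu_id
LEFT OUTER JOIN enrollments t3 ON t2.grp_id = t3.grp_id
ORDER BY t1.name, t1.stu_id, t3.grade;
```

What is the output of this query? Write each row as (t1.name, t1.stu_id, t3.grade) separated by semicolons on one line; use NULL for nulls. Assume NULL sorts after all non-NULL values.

(Uma, 7, NULL); (Xin, 3, A); (Yara, 4, C); (Yara, 4, NULL)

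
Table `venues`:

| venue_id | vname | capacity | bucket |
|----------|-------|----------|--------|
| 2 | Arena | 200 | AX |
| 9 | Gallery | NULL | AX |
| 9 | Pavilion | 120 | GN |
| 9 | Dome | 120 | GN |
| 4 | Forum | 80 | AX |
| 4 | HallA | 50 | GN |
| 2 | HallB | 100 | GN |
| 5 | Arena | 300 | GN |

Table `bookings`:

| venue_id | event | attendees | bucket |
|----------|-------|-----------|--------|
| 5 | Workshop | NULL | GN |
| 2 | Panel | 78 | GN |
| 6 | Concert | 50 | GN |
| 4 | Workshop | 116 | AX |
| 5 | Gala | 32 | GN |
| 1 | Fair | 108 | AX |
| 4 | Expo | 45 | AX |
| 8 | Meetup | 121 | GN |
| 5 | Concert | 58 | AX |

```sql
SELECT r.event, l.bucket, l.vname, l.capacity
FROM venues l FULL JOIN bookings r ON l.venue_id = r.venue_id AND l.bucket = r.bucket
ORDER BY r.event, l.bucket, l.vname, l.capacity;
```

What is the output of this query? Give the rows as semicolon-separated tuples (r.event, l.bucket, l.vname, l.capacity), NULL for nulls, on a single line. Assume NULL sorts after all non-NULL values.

(Concert, NULL, NULL, NULL); (Concert, NULL, NULL, NULL); (Expo, AX, Forum, 80); (Fair, NULL, NULL, NULL); (Gala, GN, Arena, 300); (Meetup, NULL, NULL, NULL); (Panel, GN, HallB, 100); (Workshop, AX, Forum, 80); (Workshop, GN, Arena, 300); (NULL, AX, Arena, 200); (NULL, AX, Gallery, NULL); (NULL, GN, Dome, 120); (NULL, GN, HallA, 50); (NULL, GN, Pavilion, 120)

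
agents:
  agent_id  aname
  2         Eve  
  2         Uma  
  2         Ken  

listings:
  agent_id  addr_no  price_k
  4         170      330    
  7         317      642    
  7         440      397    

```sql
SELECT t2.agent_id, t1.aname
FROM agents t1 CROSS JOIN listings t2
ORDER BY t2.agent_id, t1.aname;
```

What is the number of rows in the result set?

CROSS JOIN pairs every row of `agents` with every row of `listings`: 3 × 3 = 9 rows.

9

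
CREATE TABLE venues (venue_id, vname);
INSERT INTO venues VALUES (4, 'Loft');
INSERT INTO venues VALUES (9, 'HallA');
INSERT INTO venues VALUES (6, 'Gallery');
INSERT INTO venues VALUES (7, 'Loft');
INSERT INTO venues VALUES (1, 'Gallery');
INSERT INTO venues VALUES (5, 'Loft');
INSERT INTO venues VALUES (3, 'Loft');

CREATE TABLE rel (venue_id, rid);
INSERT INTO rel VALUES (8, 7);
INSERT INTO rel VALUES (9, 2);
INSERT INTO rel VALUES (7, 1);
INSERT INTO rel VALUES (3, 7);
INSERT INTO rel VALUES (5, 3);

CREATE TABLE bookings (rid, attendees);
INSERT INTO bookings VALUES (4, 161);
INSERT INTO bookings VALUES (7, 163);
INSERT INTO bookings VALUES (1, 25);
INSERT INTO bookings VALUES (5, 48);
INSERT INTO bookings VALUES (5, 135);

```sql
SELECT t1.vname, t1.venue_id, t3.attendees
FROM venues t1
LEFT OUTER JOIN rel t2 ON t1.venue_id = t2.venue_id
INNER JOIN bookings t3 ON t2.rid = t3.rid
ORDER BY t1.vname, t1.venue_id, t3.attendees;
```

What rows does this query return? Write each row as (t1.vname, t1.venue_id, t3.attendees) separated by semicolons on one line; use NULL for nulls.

(Loft, 3, 163); (Loft, 7, 25)

Joins associate left-to-right: venues LEFT JOIN rel on venue_id gives 7 intermediate row(s).
Then INNER JOIN `bookings t3` on rid: keep only rows whose t2.rid appears in t3.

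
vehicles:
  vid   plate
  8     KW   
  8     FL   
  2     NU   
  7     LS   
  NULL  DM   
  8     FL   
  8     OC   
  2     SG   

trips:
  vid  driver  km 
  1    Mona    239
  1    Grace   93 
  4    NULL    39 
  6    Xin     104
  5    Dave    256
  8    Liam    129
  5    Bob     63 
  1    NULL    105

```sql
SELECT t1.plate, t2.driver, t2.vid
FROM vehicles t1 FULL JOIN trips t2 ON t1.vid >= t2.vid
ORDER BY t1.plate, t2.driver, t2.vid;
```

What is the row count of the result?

46

FULL OUTER JOIN keeps every row from both sides; unmatched rows get NULL for the other side's columns.
Matching on t1.vid >= t2.vid. A NULL in a compared column never satisfies the condition.
- t1[0] vid=8 → 8 match(es) in t2 → 8 row(s).
- t1[1] vid=8 → 8 match(es) in t2 → 8 row(s).
- t1[2] vid=2 → 3 match(es) in t2 → 3 row(s).
- t1[3] vid=7 → 7 match(es) in t2 → 7 row(s).
- t1[4] vid=NULL → no match; kept with NULLs on the t2 side.
- t1[5] vid=8 → 8 match(es) in t2 → 8 row(s).
- t1[6] vid=8 → 8 match(es) in t2 → 8 row(s).
- t1[7] vid=2 → 3 match(es) in t2 → 3 row(s).
Total: 45 matched + 1 padded = 46 rows.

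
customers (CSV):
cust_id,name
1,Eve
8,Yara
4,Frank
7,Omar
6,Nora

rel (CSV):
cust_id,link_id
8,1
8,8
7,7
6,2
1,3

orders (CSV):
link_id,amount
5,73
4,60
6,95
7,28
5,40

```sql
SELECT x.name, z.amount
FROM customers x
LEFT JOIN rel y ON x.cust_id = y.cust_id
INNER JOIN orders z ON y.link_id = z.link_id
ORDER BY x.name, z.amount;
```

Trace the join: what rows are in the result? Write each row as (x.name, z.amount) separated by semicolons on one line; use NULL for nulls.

Step 1 — x LEFT JOIN y on cust_id → 6 row(s).
Then INNER JOIN `orders z` on link_id: keep only rows whose y.link_id appears in z.

(Omar, 28)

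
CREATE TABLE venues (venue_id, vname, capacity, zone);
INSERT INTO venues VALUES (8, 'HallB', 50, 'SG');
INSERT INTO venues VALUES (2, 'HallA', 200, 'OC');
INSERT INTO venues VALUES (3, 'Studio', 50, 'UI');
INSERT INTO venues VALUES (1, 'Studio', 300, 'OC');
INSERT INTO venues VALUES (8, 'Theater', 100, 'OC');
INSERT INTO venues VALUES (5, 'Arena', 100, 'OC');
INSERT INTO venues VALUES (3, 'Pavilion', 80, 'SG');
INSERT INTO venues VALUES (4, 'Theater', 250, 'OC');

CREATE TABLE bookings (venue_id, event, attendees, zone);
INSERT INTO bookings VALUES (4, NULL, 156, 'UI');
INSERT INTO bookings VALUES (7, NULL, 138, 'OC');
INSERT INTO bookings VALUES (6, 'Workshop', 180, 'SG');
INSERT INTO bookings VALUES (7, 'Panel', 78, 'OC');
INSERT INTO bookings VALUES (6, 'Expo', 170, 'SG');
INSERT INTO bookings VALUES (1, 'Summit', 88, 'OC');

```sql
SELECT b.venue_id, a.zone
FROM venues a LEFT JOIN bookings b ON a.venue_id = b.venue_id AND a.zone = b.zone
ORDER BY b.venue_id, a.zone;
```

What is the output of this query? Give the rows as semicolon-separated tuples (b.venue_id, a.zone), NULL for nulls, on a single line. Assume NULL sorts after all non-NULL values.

LEFT JOIN keeps every row from `venues`; unmatched rows get NULL for `bookings`'s columns.
Matching on a.venue_id = b.venue_id AND a.zone = b.zone.
- a (venue_id=8, zone=SG) has no partner → padded with NULL.
- a (venue_id=2, zone=OC) has no partner → padded with NULL.
- a (venue_id=3, zone=UI) has no partner → padded with NULL.
- a (venue_id=1, zone=OC) pairs with 1 row(s) of b.
- a (venue_id=8, zone=OC) has no partner → padded with NULL.
- a (venue_id=5, zone=OC) has no partner → padded with NULL.
- a (venue_id=3, zone=SG) has no partner → padded with NULL.
- a (venue_id=4, zone=OC) has no partner → padded with NULL.
After projecting and ordering:
b.venue_id | a.zone
1 | OC
NULL | OC
NULL | OC
NULL | OC
NULL | OC
NULL | SG
NULL | SG
NULL | UI

(1, OC); (NULL, OC); (NULL, OC); (NULL, OC); (NULL, OC); (NULL, SG); (NULL, SG); (NULL, UI)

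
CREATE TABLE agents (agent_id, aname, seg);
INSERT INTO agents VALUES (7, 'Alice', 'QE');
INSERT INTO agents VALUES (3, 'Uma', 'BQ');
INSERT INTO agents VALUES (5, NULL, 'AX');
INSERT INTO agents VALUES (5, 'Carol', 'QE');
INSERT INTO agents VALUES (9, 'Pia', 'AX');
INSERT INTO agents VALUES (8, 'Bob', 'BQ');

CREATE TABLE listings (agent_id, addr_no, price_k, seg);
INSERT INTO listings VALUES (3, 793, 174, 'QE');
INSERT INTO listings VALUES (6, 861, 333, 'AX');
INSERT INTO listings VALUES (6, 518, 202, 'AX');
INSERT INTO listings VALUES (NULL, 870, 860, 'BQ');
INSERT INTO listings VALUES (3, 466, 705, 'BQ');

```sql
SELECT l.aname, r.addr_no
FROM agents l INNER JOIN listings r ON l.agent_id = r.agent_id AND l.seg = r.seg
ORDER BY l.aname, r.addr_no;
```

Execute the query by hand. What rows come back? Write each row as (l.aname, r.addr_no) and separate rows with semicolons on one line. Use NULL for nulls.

INNER JOIN keeps only pairs where the ON condition holds.
Matching on l.agent_id = r.agent_id AND l.seg = r.seg. A NULL in a compared column never satisfies the condition.
- agent_id=7, seg=QE: no matching r row, dropped.
- agent_id=3, seg=BQ: 1 matching r row(s), so 1 row(s) emitted.
- agent_id=5, seg=AX: no matching r row, dropped.
- agent_id=5, seg=QE: no matching r row, dropped.
- agent_id=9, seg=AX: no matching r row, dropped.
- agent_id=8, seg=BQ: no matching r row, dropped.
After projecting and ordering:
l.aname | r.addr_no
Uma | 466

(Uma, 466)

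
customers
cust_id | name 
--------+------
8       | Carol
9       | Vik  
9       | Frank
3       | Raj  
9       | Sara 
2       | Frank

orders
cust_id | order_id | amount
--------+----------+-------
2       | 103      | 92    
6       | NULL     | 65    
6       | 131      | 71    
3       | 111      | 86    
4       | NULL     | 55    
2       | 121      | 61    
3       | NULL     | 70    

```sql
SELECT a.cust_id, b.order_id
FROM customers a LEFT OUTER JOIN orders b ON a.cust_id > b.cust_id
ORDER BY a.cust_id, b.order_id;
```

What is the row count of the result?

LEFT JOIN keeps every row from `customers`; unmatched rows get NULL for `orders`'s columns.
Matching on a.cust_id > b.cust_id.
- a[0] cust_id=8 → 7 match(es) in b → 7 row(s).
- a[1] cust_id=9 → 7 match(es) in b → 7 row(s).
- a[2] cust_id=9 → 7 match(es) in b → 7 row(s).
- a[3] cust_id=3 → 2 match(es) in b → 2 row(s).
- a[4] cust_id=9 → 7 match(es) in b → 7 row(s).
- a[5] cust_id=2 → no match; kept with NULLs on the b side.
Total: 30 matched + 1 padded = 31 rows.

31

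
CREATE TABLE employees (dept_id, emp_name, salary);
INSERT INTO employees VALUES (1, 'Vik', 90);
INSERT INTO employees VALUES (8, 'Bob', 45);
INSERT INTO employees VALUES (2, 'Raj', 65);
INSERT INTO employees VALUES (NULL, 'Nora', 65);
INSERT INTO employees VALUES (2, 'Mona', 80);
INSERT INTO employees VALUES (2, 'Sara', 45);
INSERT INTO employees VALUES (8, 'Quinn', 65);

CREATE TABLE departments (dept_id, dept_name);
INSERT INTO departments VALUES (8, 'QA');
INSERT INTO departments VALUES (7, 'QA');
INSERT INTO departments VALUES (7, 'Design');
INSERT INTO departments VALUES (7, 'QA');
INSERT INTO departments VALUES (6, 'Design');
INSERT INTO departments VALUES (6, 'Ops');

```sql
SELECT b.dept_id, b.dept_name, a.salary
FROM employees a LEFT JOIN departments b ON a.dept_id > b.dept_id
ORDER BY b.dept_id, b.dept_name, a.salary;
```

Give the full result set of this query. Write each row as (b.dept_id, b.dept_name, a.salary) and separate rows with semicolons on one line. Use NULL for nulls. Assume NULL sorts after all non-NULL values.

LEFT JOIN keeps every row from `employees`; unmatched rows get NULL for `departments`'s columns.
Matching on a.dept_id > b.dept_id. A NULL in a compared column never satisfies the condition.
Matched pairs: 10; unmatched a rows kept: 5.

(6, Design, 45); (6, Design, 65); (6, Ops, 45); (6, Ops, 65); (7, Design, 45); (7, Design, 65); (7, QA, 45); (7, QA, 45); (7, QA, 65); (7, QA, 65); (NULL, NULL, 45); (NULL, NULL, 65); (NULL, NULL, 65); (NULL, NULL, 80); (NULL, NULL, 90)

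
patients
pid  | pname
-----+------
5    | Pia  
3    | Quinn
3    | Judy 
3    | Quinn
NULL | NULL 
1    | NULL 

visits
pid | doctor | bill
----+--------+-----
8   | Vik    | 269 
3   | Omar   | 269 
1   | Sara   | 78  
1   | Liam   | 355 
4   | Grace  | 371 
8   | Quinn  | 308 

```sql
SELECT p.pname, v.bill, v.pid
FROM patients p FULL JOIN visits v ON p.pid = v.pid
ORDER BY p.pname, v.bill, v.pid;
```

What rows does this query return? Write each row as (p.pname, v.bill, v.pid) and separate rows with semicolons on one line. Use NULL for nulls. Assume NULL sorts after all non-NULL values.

(Judy, 269, 3); (Pia, NULL, NULL); (Quinn, 269, 3); (Quinn, 269, 3); (NULL, 78, 1); (NULL, 269, 8); (NULL, 308, 8); (NULL, 355, 1); (NULL, 371, 4); (NULL, NULL, NULL)

FULL OUTER JOIN keeps every row from both sides; unmatched rows get NULL for the other side's columns.
Matching on p.pid = v.pid. A NULL in a compared column never satisfies the condition.
- p[0] pid=5 → no match; kept with NULLs on the v side.
- p[1] pid=3 → 1 match(es) in v → 1 row(s).
- p[2] pid=3 → 1 match(es) in v → 1 row(s).
- p[3] pid=3 → 1 match(es) in v → 1 row(s).
- p[4] pid=NULL → no match; kept with NULLs on the v side.
- p[5] pid=1 → 2 match(es) in v → 2 row(s).
- 3 v row(s) had no p match → kept, p columns NULL.
After projecting and ordering:
p.pname | v.bill | v.pid
Judy | 269 | 3
Pia | NULL | NULL
Quinn | 269 | 3
Quinn | 269 | 3
NULL | 78 | 1
NULL | 269 | 8
NULL | 308 | 8
NULL | 355 | 1
NULL | 371 | 4
NULL | NULL | NULL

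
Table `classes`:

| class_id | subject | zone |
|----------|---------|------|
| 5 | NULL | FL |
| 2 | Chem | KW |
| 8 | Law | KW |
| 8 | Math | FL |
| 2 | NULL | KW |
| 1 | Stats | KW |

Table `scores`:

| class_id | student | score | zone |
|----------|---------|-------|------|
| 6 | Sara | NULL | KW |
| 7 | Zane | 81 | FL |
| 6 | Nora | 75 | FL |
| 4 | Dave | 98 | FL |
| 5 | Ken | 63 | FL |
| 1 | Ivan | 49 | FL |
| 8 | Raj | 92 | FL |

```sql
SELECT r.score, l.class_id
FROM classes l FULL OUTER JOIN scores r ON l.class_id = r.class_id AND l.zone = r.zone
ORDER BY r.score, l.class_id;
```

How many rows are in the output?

FULL OUTER JOIN keeps every row from both sides; unmatched rows get NULL for the other side's columns.
Matching on l.class_id = r.class_id AND l.zone = r.zone.
- l row (class_id=5, zone=FL): matches 1 r row(s) → 1 output row(s).
- l row (class_id=2, zone=KW): no match → kept, r columns NULL.
- l row (class_id=8, zone=KW): no match → kept, r columns NULL.
- l row (class_id=8, zone=FL): matches 1 r row(s) → 1 output row(s).
- l row (class_id=2, zone=KW): no match → kept, r columns NULL.
- l row (class_id=1, zone=KW): no match → kept, r columns NULL.
- 5 r row(s) had no l match → kept, l columns NULL.
Total: 2 matched + 9 padded = 11 rows.

11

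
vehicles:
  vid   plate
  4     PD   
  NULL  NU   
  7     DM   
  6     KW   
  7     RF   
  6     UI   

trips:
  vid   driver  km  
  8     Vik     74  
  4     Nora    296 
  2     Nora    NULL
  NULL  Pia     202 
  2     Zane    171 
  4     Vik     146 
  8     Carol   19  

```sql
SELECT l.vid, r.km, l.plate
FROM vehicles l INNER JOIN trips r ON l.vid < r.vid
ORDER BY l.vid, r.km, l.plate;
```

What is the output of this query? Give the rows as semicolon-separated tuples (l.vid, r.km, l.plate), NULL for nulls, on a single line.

(4, 19, PD); (4, 74, PD); (6, 19, KW); (6, 19, UI); (6, 74, KW); (6, 74, UI); (7, 19, DM); (7, 19, RF); (7, 74, DM); (7, 74, RF)

INNER JOIN keeps only pairs where the ON condition holds.
Matching on l.vid < r.vid. A NULL in a compared column never satisfies the condition.
Matched pairs: 10.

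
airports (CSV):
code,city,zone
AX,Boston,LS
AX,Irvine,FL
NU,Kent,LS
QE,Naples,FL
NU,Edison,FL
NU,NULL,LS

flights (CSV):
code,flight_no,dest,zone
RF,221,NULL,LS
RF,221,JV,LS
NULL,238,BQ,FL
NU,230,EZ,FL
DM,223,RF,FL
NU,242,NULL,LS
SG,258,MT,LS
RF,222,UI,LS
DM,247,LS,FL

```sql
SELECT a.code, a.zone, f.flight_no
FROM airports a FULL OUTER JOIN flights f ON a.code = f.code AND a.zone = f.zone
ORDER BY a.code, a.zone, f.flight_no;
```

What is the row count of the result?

13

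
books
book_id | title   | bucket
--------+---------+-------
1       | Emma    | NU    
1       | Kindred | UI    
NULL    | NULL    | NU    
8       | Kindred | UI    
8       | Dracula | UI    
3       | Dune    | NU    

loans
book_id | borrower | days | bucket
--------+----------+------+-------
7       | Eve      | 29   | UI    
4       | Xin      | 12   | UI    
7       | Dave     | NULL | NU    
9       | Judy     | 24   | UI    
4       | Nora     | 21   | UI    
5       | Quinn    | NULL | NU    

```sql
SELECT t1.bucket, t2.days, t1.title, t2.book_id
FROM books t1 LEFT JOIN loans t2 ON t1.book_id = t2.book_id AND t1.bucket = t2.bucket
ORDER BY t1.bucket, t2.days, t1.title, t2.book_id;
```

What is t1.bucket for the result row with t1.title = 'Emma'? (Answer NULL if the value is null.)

NU

LEFT JOIN keeps every row from `books`; unmatched rows get NULL for `loans`'s columns.
Matching on t1.book_id = t2.book_id AND t1.bucket = t2.bucket. A NULL in a compared column never satisfies the condition.
- t1 row (book_id=1, bucket=NU): no match → kept, t2 columns NULL.
- t1 row (book_id=1, bucket=UI): no match → kept, t2 columns NULL.
- t1 row (book_id=NULL, bucket=NU): no match → kept, t2 columns NULL.
- t1 row (book_id=8, bucket=UI): no match → kept, t2 columns NULL.
- t1 row (book_id=8, bucket=UI): no match → kept, t2 columns NULL.
- t1 row (book_id=3, bucket=NU): no match → kept, t2 columns NULL.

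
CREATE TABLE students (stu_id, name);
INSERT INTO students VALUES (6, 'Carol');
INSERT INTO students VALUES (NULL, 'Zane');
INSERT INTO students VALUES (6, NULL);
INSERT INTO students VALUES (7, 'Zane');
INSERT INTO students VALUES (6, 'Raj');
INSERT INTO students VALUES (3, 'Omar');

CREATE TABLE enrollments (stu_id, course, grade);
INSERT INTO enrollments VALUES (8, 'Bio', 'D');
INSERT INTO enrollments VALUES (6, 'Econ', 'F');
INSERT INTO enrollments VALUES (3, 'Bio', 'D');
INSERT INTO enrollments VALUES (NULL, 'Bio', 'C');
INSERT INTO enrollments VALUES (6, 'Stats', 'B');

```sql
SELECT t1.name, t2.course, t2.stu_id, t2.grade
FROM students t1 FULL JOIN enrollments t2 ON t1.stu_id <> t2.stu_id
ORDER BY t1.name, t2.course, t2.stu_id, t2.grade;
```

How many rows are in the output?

FULL OUTER JOIN keeps every row from both sides; unmatched rows get NULL for the other side's columns.
Matching on t1.stu_id <> t2.stu_id. A NULL in a compared column never satisfies the condition.
- stu_id=6: 2 matching t2 row(s), so 2 row(s) emitted.
- stu_id=NULL: no t2 row matches, row kept with t2 columns NULL.
- stu_id=6: 2 matching t2 row(s), so 2 row(s) emitted.
- stu_id=7: 4 matching t2 row(s), so 4 row(s) emitted.
- stu_id=6: 2 matching t2 row(s), so 2 row(s) emitted.
- stu_id=3: 3 matching t2 row(s), so 3 row(s) emitted.
- 1 row(s) from t2 found no t1 partner → padded with NULL.
Total: 13 matched + 2 padded = 15 rows.

15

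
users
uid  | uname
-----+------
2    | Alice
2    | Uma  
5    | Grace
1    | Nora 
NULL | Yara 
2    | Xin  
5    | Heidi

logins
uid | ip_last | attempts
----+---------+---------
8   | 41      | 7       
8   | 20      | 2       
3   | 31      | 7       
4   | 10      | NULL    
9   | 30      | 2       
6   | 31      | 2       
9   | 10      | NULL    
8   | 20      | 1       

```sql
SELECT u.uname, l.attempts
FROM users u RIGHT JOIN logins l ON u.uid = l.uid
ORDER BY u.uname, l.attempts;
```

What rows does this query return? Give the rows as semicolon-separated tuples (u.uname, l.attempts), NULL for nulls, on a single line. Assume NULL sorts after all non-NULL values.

(NULL, 1); (NULL, 2); (NULL, 2); (NULL, 2); (NULL, 7); (NULL, 7); (NULL, NULL); (NULL, NULL)

RIGHT JOIN keeps every row from `logins`; unmatched rows get NULL for `users`'s columns.
Matching on u.uid = l.uid. A NULL in a compared column never satisfies the condition.
- u (uid=2) has no partner in l.
- u (uid=2) has no partner in l.
- u (uid=5) has no partner in l.
- u (uid=1) has no partner in l.
- u (uid=NULL) has no partner in l.
- u (uid=2) has no partner in l.
- u (uid=5) has no partner in l.
- 8 l row(s) had no u match → kept, u columns NULL.
After projecting and ordering:
u.uname | l.attempts
NULL | 1
NULL | 2
NULL | 2
NULL | 2
NULL | 7
NULL | 7
NULL | NULL
NULL | NULL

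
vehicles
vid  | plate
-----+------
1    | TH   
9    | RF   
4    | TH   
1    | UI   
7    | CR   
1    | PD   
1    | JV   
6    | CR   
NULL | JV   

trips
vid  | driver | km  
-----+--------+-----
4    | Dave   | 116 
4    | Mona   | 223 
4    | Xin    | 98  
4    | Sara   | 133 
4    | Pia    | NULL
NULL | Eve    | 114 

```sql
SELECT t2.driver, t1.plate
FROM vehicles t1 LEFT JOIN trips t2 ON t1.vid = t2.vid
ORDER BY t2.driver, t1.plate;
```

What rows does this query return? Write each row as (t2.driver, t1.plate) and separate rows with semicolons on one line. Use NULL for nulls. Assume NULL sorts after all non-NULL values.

(Dave, TH); (Mona, TH); (Pia, TH); (Sara, TH); (Xin, TH); (NULL, CR); (NULL, CR); (NULL, JV); (NULL, JV); (NULL, PD); (NULL, RF); (NULL, TH); (NULL, UI)

LEFT JOIN keeps every row from `vehicles`; unmatched rows get NULL for `trips`'s columns.
Matching on t1.vid = t2.vid. A NULL in a compared column never satisfies the condition.
- t1[0] vid=1 → no match; kept with NULLs on the t2 side.
- t1[1] vid=9 → no match; kept with NULLs on the t2 side.
- t1[2] vid=4 → 5 match(es) in t2 → 5 row(s).
- t1[3] vid=1 → no match; kept with NULLs on the t2 side.
- t1[4] vid=7 → no match; kept with NULLs on the t2 side.
- t1[5] vid=1 → no match; kept with NULLs on the t2 side.
- t1[6] vid=1 → no match; kept with NULLs on the t2 side.
- t1[7] vid=6 → no match; kept with NULLs on the t2 side.
- t1[8] vid=NULL → no match; kept with NULLs on the t2 side.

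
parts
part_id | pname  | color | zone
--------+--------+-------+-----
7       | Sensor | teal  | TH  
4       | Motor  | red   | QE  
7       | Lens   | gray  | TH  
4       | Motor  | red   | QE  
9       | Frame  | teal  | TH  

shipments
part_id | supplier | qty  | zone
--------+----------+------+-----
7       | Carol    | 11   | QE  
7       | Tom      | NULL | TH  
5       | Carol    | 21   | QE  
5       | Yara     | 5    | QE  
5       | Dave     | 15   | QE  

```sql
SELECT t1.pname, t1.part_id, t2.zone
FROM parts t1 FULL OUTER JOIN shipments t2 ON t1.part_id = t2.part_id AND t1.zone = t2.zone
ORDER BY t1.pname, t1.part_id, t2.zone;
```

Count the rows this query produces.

9

FULL OUTER JOIN keeps every row from both sides; unmatched rows get NULL for the other side's columns.
Matching on t1.part_id = t2.part_id AND t1.zone = t2.zone.
- t1[0] part_id=7, zone=TH → 1 match(es) in t2 → 1 row(s).
- t1[1] part_id=4, zone=QE → no match; kept with NULLs on the t2 side.
- t1[2] part_id=7, zone=TH → 1 match(es) in t2 → 1 row(s).
- t1[3] part_id=4, zone=QE → no match; kept with NULLs on the t2 side.
- t1[4] part_id=9, zone=TH → no match; kept with NULLs on the t2 side.
- plus 4 unmatched t2 row(s), each kept with NULL t1 columns.
Total: 2 matched + 7 padded = 9 rows.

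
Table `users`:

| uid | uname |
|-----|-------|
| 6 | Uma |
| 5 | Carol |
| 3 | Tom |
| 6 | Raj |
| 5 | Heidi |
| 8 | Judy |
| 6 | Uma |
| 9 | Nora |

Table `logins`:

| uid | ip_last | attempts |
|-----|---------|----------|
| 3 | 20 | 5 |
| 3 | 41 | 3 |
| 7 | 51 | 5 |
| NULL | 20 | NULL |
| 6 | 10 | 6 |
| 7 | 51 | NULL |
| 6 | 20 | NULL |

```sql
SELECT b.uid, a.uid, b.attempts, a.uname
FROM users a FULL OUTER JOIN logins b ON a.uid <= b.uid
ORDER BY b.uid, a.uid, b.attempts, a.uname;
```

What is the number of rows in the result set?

FULL OUTER JOIN keeps every row from both sides; unmatched rows get NULL for the other side's columns.
Matching on a.uid <= b.uid. A NULL in a compared column never satisfies the condition.
- a (uid=6) pairs with 4 row(s) of b.
- a (uid=5) pairs with 4 row(s) of b.
- a (uid=3) pairs with 6 row(s) of b.
- a (uid=6) pairs with 4 row(s) of b.
- a (uid=5) pairs with 4 row(s) of b.
- a (uid=8) has no partner → padded with NULL.
- a (uid=6) pairs with 4 row(s) of b.
- a (uid=9) has no partner → padded with NULL.
- 1 row(s) from b found no a partner → padded with NULL.
Total: 26 matched + 3 padded = 29 rows.

29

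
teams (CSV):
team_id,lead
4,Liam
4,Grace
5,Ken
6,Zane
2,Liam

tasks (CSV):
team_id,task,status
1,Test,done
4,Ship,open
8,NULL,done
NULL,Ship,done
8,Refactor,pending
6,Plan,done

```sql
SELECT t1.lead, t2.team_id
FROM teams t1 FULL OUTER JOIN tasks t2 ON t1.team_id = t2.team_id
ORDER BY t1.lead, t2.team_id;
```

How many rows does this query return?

9

FULL OUTER JOIN keeps every row from both sides; unmatched rows get NULL for the other side's columns.
Matching on t1.team_id = t2.team_id. A NULL in a compared column never satisfies the condition.
- team_id=4: 1 matching t2 row(s), so 1 row(s) emitted.
- team_id=4: 1 matching t2 row(s), so 1 row(s) emitted.
- team_id=5: no t2 row matches, row kept with t2 columns NULL.
- team_id=6: 1 matching t2 row(s), so 1 row(s) emitted.
- team_id=2: no t2 row matches, row kept with t2 columns NULL.
- 4 row(s) from t2 found no t1 partner → padded with NULL.
Total: 3 matched + 6 padded = 9 rows.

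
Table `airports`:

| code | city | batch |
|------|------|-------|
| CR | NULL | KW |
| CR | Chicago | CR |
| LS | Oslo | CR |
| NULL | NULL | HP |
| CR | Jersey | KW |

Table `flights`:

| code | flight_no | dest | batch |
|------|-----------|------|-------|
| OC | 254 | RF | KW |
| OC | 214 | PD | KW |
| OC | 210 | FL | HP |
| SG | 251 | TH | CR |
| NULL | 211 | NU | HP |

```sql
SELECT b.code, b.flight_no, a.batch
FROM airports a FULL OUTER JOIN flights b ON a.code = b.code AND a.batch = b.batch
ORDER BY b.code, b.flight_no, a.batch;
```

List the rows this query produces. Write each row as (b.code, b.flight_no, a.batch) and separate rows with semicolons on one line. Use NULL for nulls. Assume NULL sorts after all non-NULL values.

(OC, 210, NULL); (OC, 214, NULL); (OC, 254, NULL); (SG, 251, NULL); (NULL, 211, NULL); (NULL, NULL, CR); (NULL, NULL, CR); (NULL, NULL, HP); (NULL, NULL, KW); (NULL, NULL, KW)

FULL OUTER JOIN keeps every row from both sides; unmatched rows get NULL for the other side's columns.
Matching on a.code = b.code AND a.batch = b.batch. A NULL in a compared column never satisfies the condition.
- a[0] code=CR, batch=KW → no match; kept with NULLs on the b side.
- a[1] code=CR, batch=CR → no match; kept with NULLs on the b side.
- a[2] code=LS, batch=CR → no match; kept with NULLs on the b side.
- a[3] code=NULL, batch=HP → no match; kept with NULLs on the b side.
- a[4] code=CR, batch=KW → no match; kept with NULLs on the b side.
- 5 row(s) from b found no a partner → padded with NULL.
After projecting and ordering:
b.code | b.flight_no | a.batch
OC | 210 | NULL
OC | 214 | NULL
OC | 254 | NULL
SG | 251 | NULL
NULL | 211 | NULL
NULL | NULL | CR
NULL | NULL | CR
NULL | NULL | HP
NULL | NULL | KW
NULL | NULL | KW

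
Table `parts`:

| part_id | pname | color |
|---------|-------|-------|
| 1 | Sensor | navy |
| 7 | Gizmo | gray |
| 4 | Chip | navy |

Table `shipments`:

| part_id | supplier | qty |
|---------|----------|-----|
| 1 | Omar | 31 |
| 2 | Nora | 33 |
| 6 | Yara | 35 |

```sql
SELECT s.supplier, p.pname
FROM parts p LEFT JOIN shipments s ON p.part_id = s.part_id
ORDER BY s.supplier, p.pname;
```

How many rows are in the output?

3

LEFT JOIN keeps every row from `parts`; unmatched rows get NULL for `shipments`'s columns.
Matching on p.part_id = s.part_id.
Matched pairs: 1; unmatched p rows kept: 2.
Total: 1 matched + 2 padded = 3 rows.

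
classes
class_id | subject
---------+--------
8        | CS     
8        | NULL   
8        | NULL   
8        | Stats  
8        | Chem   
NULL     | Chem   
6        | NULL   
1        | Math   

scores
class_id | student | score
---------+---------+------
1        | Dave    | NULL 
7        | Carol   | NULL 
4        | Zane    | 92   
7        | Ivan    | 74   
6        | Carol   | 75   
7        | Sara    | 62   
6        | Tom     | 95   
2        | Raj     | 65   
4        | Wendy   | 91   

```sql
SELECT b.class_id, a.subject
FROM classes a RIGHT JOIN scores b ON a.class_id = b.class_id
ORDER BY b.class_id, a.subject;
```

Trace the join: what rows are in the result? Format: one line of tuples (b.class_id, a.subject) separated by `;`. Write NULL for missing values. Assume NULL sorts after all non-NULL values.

(1, Math); (2, NULL); (4, NULL); (4, NULL); (6, NULL); (6, NULL); (7, NULL); (7, NULL); (7, NULL)

RIGHT JOIN keeps every row from `scores`; unmatched rows get NULL for `classes`'s columns.
Matching on a.class_id = b.class_id. A NULL in a compared column never satisfies the condition.
Matched pairs: 3; unmatched b rows kept: 6.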